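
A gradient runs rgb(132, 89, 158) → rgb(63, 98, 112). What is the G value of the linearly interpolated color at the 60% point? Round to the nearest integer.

G = 89 + 0.6 × (98 − 89) = 94.4 → 94

94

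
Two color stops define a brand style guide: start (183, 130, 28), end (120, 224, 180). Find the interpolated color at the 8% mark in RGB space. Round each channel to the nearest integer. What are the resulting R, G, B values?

(178, 138, 40)

8% corresponds to t = 0.08.
R = 183 + 0.08 × (120 − 183) = 183 + 0.08 × -63 = 177.96 → 178
G = 130 + 0.08 × (224 − 130) = 130 + 0.08 × 94 = 137.52 → 138
B = 28 + 0.08 × (180 − 28) = 28 + 0.08 × 152 = 40.16 → 40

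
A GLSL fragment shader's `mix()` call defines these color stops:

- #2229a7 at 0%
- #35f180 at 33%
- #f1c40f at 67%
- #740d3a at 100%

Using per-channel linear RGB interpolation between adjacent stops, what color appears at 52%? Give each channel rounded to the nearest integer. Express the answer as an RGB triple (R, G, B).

(158, 216, 65)

52% lies between the 33% and 67% stops, so the local fraction is t = (52 − 33)/(67 − 33) = 19/34 ≈ 0.5588.
#35f180 → (53, 241, 128); #f1c40f → (241, 196, 15).
R = 53 + 0.5588 × (241 − 53) = 158.054 → 158
G = 241 + 0.5588 × (196 − 241) = 215.854 → 216
B = 128 + 0.5588 × (15 − 128) = 64.856 → 65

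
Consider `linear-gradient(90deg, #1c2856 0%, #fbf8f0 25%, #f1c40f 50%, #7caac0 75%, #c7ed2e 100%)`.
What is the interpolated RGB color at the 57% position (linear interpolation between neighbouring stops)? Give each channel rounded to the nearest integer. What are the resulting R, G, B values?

(208, 189, 65)

57% lies between the 50% and 75% stops, so the local fraction is t = (57 − 50)/(75 − 50) = 7/25 ≈ 0.28.
#f1c40f → (241, 196, 15); #7caac0 → (124, 170, 192).
R = 241 + 0.28 × (124 − 241) = 208.24 → 208
G = 196 + 0.28 × (170 − 196) = 188.72 → 189
B = 15 + 0.28 × (192 − 15) = 64.56 → 65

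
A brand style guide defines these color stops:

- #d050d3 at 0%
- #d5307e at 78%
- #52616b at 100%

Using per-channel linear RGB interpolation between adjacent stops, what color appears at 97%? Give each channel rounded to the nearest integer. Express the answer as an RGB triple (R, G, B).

97% lies between the 78% and 100% stops, so the local fraction is t = (97 − 78)/(100 − 78) = 19/22 ≈ 0.8636.
#d5307e → (213, 48, 126); #52616b → (82, 97, 107).
R = 213 + 0.8636 × (82 − 213) = 99.868 → 100
G = 48 + 0.8636 × (97 − 48) = 90.316 → 90
B = 126 + 0.8636 × (107 − 126) = 109.592 → 110

(100, 90, 110)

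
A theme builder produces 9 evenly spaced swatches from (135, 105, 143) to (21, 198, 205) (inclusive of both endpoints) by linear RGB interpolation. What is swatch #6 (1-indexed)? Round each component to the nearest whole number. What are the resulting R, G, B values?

With 9 swatches and endpoints inclusive, swatch 6 sits at t = (6 − 1)/(9 − 1) = 5/8 ≈ 0.625.
R = 135 + 0.625 × (21 − 135) = 63.75 → 64
G = 105 + 0.625 × (198 − 105) = 163.125 → 163
B = 143 + 0.625 × (205 − 143) = 181.75 → 182

(64, 163, 182)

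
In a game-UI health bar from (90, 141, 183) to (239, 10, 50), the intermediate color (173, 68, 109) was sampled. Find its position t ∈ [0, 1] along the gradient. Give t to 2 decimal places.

0.56

Invert the lerp on the R channel (largest span, 149): t = (173 − 90) / (239 − 90) = 83/149 = 0.55705.
Check on G: (68 − 141)/(10 − 141) = 0.5573 ✓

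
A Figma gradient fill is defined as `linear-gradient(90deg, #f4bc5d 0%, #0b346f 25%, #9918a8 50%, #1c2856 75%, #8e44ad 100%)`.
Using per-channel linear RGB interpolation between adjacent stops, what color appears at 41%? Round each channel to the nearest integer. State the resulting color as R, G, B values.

(102, 34, 147)

41% lies between the 25% and 50% stops, so the local fraction is t = (41 − 25)/(50 − 25) = 16/25 ≈ 0.64.
#0b346f → (11, 52, 111); #9918a8 → (153, 24, 168).
R = 11 + 0.64 × (153 − 11) = 101.88 → 102
G = 52 + 0.64 × (24 − 52) = 34.08 → 34
B = 111 + 0.64 × (168 − 111) = 147.48 → 147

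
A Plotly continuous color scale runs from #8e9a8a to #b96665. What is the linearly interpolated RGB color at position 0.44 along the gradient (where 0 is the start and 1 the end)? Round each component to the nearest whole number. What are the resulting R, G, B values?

(161, 131, 122)

#8e9a8a → (142, 154, 138); #b96665 → (185, 102, 101).
R = 142 + 0.44 × (185 − 142) = 142 + 0.44 × 43 = 160.92 → 161
G = 154 + 0.44 × (102 − 154) = 154 + 0.44 × -52 = 131.12 → 131
B = 138 + 0.44 × (101 − 138) = 138 + 0.44 × -37 = 121.72 → 122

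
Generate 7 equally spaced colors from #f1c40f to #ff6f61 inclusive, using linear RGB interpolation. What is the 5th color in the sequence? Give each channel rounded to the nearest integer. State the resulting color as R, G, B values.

(250, 139, 70)

With 7 swatches and endpoints inclusive, swatch 5 sits at t = (5 − 1)/(7 − 1) = 4/6 ≈ 0.6667.
#f1c40f → (241, 196, 15); #ff6f61 → (255, 111, 97).
R = 241 + 0.6667 × (255 − 241) = 250.334 → 250
G = 196 + 0.6667 × (111 − 196) = 139.331 → 139
B = 15 + 0.6667 × (97 − 15) = 69.669 → 70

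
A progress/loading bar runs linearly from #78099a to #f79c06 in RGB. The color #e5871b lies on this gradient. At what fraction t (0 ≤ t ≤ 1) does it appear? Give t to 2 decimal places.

0.86

Invert the lerp on the B channel (largest span, 148): t = (27 − 154) / (6 − 154) = -127/-148 = 0.85811.
Check on R: (229 − 120)/(247 − 120) = 0.8583 ✓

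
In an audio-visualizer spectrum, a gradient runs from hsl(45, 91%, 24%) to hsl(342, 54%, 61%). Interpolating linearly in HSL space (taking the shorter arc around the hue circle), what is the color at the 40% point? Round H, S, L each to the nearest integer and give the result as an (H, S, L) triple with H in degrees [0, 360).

Hue: 342 − 45 = 297°, but |297| > 180 so the shorter arc goes the other way: Δh = 297 − 360 = -63°.
H = 45 + 0.4 × (-63) = 19.8 → 20°
S = 91 + 0.4 × (54 − 91) = 76.2 → 76%
L = 24 + 0.4 × (61 − 24) = 38.8 → 39%

(20, 76, 39)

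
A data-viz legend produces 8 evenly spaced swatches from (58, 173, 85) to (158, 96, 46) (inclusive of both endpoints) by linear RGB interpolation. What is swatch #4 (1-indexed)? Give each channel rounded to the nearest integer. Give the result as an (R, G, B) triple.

(101, 140, 68)

With 8 swatches and endpoints inclusive, swatch 4 sits at t = (4 − 1)/(8 − 1) = 3/7 ≈ 0.4286.
R = 58 + 0.4286 × (158 − 58) = 100.86 → 101
G = 173 + 0.4286 × (96 − 173) = 139.998 → 140
B = 85 + 0.4286 × (46 − 85) = 68.285 → 68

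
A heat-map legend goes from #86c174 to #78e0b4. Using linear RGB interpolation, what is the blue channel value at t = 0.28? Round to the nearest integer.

B₁ = 116 (from #86c174), B₂ = 180 (from #78e0b4).
B = 116 + 0.28 × (180 − 116) = 133.92 → 134

134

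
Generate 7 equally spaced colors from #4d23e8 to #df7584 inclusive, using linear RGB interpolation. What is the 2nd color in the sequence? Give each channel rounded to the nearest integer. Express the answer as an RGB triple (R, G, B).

With 7 swatches and endpoints inclusive, swatch 2 sits at t = (2 − 1)/(7 − 1) = 1/6 ≈ 0.1667.
#4d23e8 → (77, 35, 232); #df7584 → (223, 117, 132).
R = 77 + 0.1667 × (223 − 77) = 101.338 → 101
G = 35 + 0.1667 × (117 − 35) = 48.669 → 49
B = 232 + 0.1667 × (132 − 232) = 215.33 → 215

(101, 49, 215)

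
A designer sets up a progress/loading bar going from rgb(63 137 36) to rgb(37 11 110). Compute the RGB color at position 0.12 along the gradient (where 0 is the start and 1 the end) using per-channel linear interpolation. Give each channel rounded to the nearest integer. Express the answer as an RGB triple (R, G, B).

R = 63 + 0.12 × (37 − 63) = 63 + 0.12 × -26 = 59.88 → 60
G = 137 + 0.12 × (11 − 137) = 137 + 0.12 × -126 = 121.88 → 122
B = 36 + 0.12 × (110 − 36) = 36 + 0.12 × 74 = 44.88 → 45

(60, 122, 45)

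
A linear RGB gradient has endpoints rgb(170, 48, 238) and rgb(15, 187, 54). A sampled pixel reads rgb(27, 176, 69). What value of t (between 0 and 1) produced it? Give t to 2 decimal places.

Invert the lerp on the B channel (largest span, 184): t = (69 − 238) / (54 − 238) = -169/-184 = 0.91848.
Check on R: (27 − 170)/(15 − 170) = 0.9226 ✓

0.92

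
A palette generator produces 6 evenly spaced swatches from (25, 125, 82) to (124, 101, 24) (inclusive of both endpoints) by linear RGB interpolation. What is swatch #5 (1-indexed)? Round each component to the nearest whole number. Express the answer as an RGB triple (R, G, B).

(104, 106, 36)

With 6 swatches and endpoints inclusive, swatch 5 sits at t = (5 − 1)/(6 − 1) = 4/5 ≈ 0.8.
R = 25 + 0.8 × (124 − 25) = 104.2 → 104
G = 125 + 0.8 × (101 − 125) = 105.8 → 106
B = 82 + 0.8 × (24 − 82) = 35.6 → 36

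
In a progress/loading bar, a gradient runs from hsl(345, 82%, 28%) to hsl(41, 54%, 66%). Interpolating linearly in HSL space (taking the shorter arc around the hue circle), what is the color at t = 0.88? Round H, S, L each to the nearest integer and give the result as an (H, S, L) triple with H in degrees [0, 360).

Hue: 41 − 345 = -304°, but |-304| > 180 so the shorter arc goes the other way: Δh = -304 + 360 = 56°.
H = 345 + 0.88 × (56) = 394.28 → 394 → 394 mod 360 = 34°
S = 82 + 0.88 × (54 − 82) = 57.36 → 57%
L = 28 + 0.88 × (66 − 28) = 61.44 → 61%

(34, 57, 61)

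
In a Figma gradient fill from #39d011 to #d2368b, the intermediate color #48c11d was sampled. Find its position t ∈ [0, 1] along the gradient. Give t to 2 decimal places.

Invert the lerp on the G channel (largest span, 154): t = (193 − 208) / (54 − 208) = -15/-154 = 0.097403.
Check on R: (72 − 57)/(210 − 57) = 0.09804 ✓

0.10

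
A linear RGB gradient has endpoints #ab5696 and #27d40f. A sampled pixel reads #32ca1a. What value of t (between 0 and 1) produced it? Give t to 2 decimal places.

Invert the lerp on the B channel (largest span, 135): t = (26 − 150) / (15 − 150) = -124/-135 = 0.91852.
Check on R: (50 − 171)/(39 − 171) = 0.9167 ✓

0.92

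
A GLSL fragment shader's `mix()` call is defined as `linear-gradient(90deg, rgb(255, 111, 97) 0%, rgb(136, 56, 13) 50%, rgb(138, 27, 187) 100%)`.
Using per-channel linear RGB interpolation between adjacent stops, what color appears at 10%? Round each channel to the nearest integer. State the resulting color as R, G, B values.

10% lies between the 0% and 50% stops, so the local fraction is t = (10 − 0)/(50 − 0) = 10/50 ≈ 0.2.
R = 255 + 0.2 × (136 − 255) = 231.2 → 231
G = 111 + 0.2 × (56 − 111) = 100 → 100
B = 97 + 0.2 × (13 − 97) = 80.2 → 80

(231, 100, 80)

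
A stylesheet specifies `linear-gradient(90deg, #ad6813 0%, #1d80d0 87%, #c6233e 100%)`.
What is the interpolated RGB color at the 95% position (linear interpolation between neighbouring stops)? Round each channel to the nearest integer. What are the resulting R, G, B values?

95% lies between the 87% and 100% stops, so the local fraction is t = (95 − 87)/(100 − 87) = 8/13 ≈ 0.6154.
#1d80d0 → (29, 128, 208); #c6233e → (198, 35, 62).
R = 29 + 0.6154 × (198 − 29) = 133.003 → 133
G = 128 + 0.6154 × (35 − 128) = 70.768 → 71
B = 208 + 0.6154 × (62 − 208) = 118.152 → 118

(133, 71, 118)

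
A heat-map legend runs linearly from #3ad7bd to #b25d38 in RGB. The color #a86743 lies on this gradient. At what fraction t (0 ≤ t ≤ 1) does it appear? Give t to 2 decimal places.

0.92

Invert the lerp on the B channel (largest span, 133): t = (67 − 189) / (56 − 189) = -122/-133 = 0.91729.
Check on R: (168 − 58)/(178 − 58) = 0.9167 ✓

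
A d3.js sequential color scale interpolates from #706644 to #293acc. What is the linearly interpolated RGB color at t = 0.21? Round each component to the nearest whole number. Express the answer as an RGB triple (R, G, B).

#706644 → (112, 102, 68); #293acc → (41, 58, 204).
R = 112 + 0.21 × (41 − 112) = 112 + 0.21 × -71 = 97.09 → 97
G = 102 + 0.21 × (58 − 102) = 102 + 0.21 × -44 = 92.76 → 93
B = 68 + 0.21 × (204 − 68) = 68 + 0.21 × 136 = 96.56 → 97
So the blended color is (97, 93, 97), about #615d61.

(97, 93, 97)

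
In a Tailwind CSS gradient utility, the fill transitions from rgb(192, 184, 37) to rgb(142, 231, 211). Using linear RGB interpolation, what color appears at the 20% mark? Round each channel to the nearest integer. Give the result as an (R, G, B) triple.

20% corresponds to t = 0.2.
R = 192 + 0.2 × (142 − 192) = 192 + 0.2 × -50 = 182 → 182
G = 184 + 0.2 × (231 − 184) = 184 + 0.2 × 47 = 193.4 → 193
B = 37 + 0.2 × (211 − 37) = 37 + 0.2 × 174 = 71.8 → 72
So the blended color is (182, 193, 72), about #b6c148.

(182, 193, 72)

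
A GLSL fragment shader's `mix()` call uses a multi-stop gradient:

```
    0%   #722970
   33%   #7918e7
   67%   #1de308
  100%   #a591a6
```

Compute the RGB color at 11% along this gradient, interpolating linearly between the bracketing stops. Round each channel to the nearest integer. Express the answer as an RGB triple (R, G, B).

11% lies between the 0% and 33% stops, so the local fraction is t = (11 − 0)/(33 − 0) = 11/33 ≈ 0.3333.
#722970 → (114, 41, 112); #7918e7 → (121, 24, 231).
R = 114 + 0.3333 × (121 − 114) = 116.333 → 116
G = 41 + 0.3333 × (24 − 41) = 35.334 → 35
B = 112 + 0.3333 × (231 − 112) = 151.663 → 152

(116, 35, 152)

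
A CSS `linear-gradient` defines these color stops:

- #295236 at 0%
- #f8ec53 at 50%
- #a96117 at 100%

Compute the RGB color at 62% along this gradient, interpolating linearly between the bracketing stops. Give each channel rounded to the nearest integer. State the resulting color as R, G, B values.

(229, 203, 69)

62% lies between the 50% and 100% stops, so the local fraction is t = (62 − 50)/(100 − 50) = 12/50 ≈ 0.24.
#f8ec53 → (248, 236, 83); #a96117 → (169, 97, 23).
R = 248 + 0.24 × (169 − 248) = 229.04 → 229
G = 236 + 0.24 × (97 − 236) = 202.64 → 203
B = 83 + 0.24 × (23 − 83) = 68.6 → 69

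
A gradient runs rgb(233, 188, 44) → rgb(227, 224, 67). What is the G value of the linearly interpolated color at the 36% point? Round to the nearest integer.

G = 188 + 0.36 × (224 − 188) = 200.96 → 201

201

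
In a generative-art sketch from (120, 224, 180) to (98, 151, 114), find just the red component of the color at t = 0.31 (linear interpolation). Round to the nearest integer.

R = 120 + 0.31 × (98 − 120) = 113.18 → 113

113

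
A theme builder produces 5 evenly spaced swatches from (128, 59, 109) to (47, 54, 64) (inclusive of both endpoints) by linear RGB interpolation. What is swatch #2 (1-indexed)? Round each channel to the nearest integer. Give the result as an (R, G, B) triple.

With 5 swatches and endpoints inclusive, swatch 2 sits at t = (2 − 1)/(5 − 1) = 1/4 ≈ 0.25.
R = 128 + 0.25 × (47 − 128) = 107.75 → 108
G = 59 + 0.25 × (54 − 59) = 57.75 → 58
B = 109 + 0.25 × (64 − 109) = 97.75 → 98

(108, 58, 98)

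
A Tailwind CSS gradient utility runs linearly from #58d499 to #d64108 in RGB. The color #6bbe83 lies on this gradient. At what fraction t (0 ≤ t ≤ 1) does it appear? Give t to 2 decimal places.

Invert the lerp on the G channel (largest span, 147): t = (190 − 212) / (65 − 212) = -22/-147 = 0.14966.
Check on R: (107 − 88)/(214 − 88) = 0.1508 ✓

0.15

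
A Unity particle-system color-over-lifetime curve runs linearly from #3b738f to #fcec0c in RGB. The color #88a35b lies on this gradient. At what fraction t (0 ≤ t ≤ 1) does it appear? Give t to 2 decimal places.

Invert the lerp on the R channel (largest span, 193): t = (136 − 59) / (252 − 59) = 77/193 = 0.39896.
Check on G: (163 − 115)/(236 − 115) = 0.3967 ✓

0.40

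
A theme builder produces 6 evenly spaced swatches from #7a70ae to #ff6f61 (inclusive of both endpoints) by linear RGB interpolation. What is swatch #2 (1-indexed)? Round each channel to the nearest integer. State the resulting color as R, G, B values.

With 6 swatches and endpoints inclusive, swatch 2 sits at t = (2 − 1)/(6 − 1) = 1/5 ≈ 0.2.
#7a70ae → (122, 112, 174); #ff6f61 → (255, 111, 97).
R = 122 + 0.2 × (255 − 122) = 148.6 → 149
G = 112 + 0.2 × (111 − 112) = 111.8 → 112
B = 174 + 0.2 × (97 − 174) = 158.6 → 159

(149, 112, 159)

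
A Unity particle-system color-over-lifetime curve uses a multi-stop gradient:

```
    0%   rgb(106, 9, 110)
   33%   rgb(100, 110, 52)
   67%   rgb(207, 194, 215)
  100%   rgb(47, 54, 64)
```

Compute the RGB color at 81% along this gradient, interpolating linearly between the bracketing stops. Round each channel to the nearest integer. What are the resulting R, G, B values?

(139, 135, 151)

81% lies between the 67% and 100% stops, so the local fraction is t = (81 − 67)/(100 − 67) = 14/33 ≈ 0.4242.
R = 207 + 0.4242 × (47 − 207) = 139.128 → 139
G = 194 + 0.4242 × (54 − 194) = 134.612 → 135
B = 215 + 0.4242 × (64 − 215) = 150.946 → 151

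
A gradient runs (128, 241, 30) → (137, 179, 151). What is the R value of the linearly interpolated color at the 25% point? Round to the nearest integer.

R = 128 + 0.25 × (137 − 128) = 130.25 → 130

130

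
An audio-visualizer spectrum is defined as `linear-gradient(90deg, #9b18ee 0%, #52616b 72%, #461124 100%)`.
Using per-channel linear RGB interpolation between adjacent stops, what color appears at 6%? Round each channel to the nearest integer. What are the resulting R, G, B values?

(149, 30, 227)

6% lies between the 0% and 72% stops, so the local fraction is t = (6 − 0)/(72 − 0) = 6/72 ≈ 0.0833.
#9b18ee → (155, 24, 238); #52616b → (82, 97, 107).
R = 155 + 0.0833 × (82 − 155) = 148.919 → 149
G = 24 + 0.0833 × (97 − 24) = 30.081 → 30
B = 238 + 0.0833 × (107 − 238) = 227.088 → 227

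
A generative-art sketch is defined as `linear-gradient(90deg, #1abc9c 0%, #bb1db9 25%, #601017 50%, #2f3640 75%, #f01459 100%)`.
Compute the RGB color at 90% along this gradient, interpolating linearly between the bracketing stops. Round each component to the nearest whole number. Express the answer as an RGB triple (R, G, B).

90% lies between the 75% and 100% stops, so the local fraction is t = (90 − 75)/(100 − 75) = 15/25 ≈ 0.6.
#2f3640 → (47, 54, 64); #f01459 → (240, 20, 89).
R = 47 + 0.6 × (240 − 47) = 162.8 → 163
G = 54 + 0.6 × (20 − 54) = 33.6 → 34
B = 64 + 0.6 × (89 − 64) = 79 → 79

(163, 34, 79)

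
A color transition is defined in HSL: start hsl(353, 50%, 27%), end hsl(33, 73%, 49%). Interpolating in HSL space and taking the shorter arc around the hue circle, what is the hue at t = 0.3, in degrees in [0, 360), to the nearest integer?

Hue: 33 − 353 = -320°, but |-320| > 180 so the shorter arc goes the other way: Δh = -320 + 360 = 40°.
H = 353 + 0.3 × (40) = 365 → 365 → 365 mod 360 = 5°

5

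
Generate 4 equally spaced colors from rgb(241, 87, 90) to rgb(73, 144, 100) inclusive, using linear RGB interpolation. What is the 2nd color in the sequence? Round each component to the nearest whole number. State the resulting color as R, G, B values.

(185, 106, 93)

With 4 swatches and endpoints inclusive, swatch 2 sits at t = (2 − 1)/(4 − 1) = 1/3 ≈ 0.3333.
R = 241 + 0.3333 × (73 − 241) = 185.006 → 185
G = 87 + 0.3333 × (144 − 87) = 105.998 → 106
B = 90 + 0.3333 × (100 − 90) = 93.333 → 93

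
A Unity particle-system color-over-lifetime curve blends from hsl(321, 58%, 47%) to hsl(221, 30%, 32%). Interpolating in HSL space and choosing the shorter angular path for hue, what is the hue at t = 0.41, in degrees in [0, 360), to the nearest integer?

280

Hue arc: Δh = 221 − 321 = -100° (|Δh| ≤ 180, already the shorter path).
H = 321 + 0.41 × (-100) = 280 → 280°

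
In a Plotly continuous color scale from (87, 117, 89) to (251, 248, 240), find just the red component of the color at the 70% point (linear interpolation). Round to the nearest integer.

202

R = 87 + 0.7 × (251 − 87) = 201.8 → 202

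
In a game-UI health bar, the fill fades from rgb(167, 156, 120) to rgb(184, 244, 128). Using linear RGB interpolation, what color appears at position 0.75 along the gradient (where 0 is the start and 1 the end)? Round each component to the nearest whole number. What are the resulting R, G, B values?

R = 167 + 0.75 × (184 − 167) = 167 + 0.75 × 17 = 179.75 → 180
G = 156 + 0.75 × (244 − 156) = 156 + 0.75 × 88 = 222 → 222
B = 120 + 0.75 × (128 − 120) = 120 + 0.75 × 8 = 126 → 126
So the blended color is (180, 222, 126), about #b4de7e.

(180, 222, 126)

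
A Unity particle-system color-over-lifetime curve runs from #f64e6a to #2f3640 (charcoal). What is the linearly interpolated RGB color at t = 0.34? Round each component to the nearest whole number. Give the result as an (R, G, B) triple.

(178, 70, 92)

#f64e6a → (246, 78, 106); #2f3640 → (47, 54, 64).
R = 246 + 0.34 × (47 − 246) = 246 + 0.34 × -199 = 178.34 → 178
G = 78 + 0.34 × (54 − 78) = 78 + 0.34 × -24 = 69.84 → 70
B = 106 + 0.34 × (64 − 106) = 106 + 0.34 × -42 = 91.72 → 92
So the blended color is (178, 70, 92), about #b2465c.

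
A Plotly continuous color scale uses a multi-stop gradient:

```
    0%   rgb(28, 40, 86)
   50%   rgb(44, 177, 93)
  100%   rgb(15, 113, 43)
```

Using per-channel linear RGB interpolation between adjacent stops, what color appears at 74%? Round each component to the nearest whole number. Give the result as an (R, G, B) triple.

74% lies between the 50% and 100% stops, so the local fraction is t = (74 − 50)/(100 − 50) = 24/50 ≈ 0.48.
R = 44 + 0.48 × (15 − 44) = 30.08 → 30
G = 177 + 0.48 × (113 − 177) = 146.28 → 146
B = 93 + 0.48 × (43 − 93) = 69 → 69

(30, 146, 69)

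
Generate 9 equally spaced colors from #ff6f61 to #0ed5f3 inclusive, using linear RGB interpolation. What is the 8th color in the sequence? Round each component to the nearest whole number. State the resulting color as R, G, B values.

(44, 200, 225)

With 9 swatches and endpoints inclusive, swatch 8 sits at t = (8 − 1)/(9 − 1) = 7/8 ≈ 0.875.
#ff6f61 → (255, 111, 97); #0ed5f3 → (14, 213, 243).
R = 255 + 0.875 × (14 − 255) = 44.125 → 44
G = 111 + 0.875 × (213 − 111) = 200.25 → 200
B = 97 + 0.875 × (243 − 97) = 224.75 → 225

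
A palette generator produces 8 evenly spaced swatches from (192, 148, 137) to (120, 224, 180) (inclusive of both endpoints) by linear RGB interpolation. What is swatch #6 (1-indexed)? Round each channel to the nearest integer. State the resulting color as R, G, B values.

(141, 202, 168)

With 8 swatches and endpoints inclusive, swatch 6 sits at t = (6 − 1)/(8 − 1) = 5/7 ≈ 0.7143.
R = 192 + 0.7143 × (120 − 192) = 140.57 → 141
G = 148 + 0.7143 × (224 − 148) = 202.287 → 202
B = 137 + 0.7143 × (180 − 137) = 167.715 → 168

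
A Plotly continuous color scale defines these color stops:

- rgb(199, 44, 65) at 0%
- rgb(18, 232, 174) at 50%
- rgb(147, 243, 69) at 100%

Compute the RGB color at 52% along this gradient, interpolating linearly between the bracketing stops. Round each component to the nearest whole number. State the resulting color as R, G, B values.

(23, 232, 170)

52% lies between the 50% and 100% stops, so the local fraction is t = (52 − 50)/(100 − 50) = 2/50 ≈ 0.04.
R = 18 + 0.04 × (147 − 18) = 23.16 → 23
G = 232 + 0.04 × (243 − 232) = 232.44 → 232
B = 174 + 0.04 × (69 − 174) = 169.8 → 170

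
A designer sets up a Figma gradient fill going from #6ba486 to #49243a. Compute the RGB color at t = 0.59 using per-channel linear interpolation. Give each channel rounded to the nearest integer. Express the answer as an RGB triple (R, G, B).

(87, 88, 89)

#6ba486 → (107, 164, 134); #49243a → (73, 36, 58).
R = 107 + 0.59 × (73 − 107) = 107 + 0.59 × -34 = 86.94 → 87
G = 164 + 0.59 × (36 − 164) = 164 + 0.59 × -128 = 88.48 → 88
B = 134 + 0.59 × (58 − 134) = 134 + 0.59 × -76 = 89.16 → 89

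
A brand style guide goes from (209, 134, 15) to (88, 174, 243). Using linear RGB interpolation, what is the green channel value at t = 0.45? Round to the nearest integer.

G = 134 + 0.45 × (174 − 134) = 152 → 152

152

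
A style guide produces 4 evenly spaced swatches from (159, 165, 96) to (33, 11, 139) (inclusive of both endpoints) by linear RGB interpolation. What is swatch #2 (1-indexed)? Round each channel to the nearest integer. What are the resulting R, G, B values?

With 4 swatches and endpoints inclusive, swatch 2 sits at t = (2 − 1)/(4 − 1) = 1/3 ≈ 0.3333.
R = 159 + 0.3333 × (33 − 159) = 117.004 → 117
G = 165 + 0.3333 × (11 − 165) = 113.672 → 114
B = 96 + 0.3333 × (139 − 96) = 110.332 → 110

(117, 114, 110)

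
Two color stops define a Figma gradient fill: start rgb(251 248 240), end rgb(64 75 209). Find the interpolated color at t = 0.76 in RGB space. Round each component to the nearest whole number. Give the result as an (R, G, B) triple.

R = 251 + 0.76 × (64 − 251) = 251 + 0.76 × -187 = 108.88 → 109
G = 248 + 0.76 × (75 − 248) = 248 + 0.76 × -173 = 116.52 → 117
B = 240 + 0.76 × (209 − 240) = 240 + 0.76 × -31 = 216.44 → 216
So the blended color is (109, 117, 216), about #6d75d8.

(109, 117, 216)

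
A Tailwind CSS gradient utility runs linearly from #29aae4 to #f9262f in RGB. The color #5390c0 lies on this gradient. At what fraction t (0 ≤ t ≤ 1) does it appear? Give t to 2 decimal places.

Invert the lerp on the R channel (largest span, 208): t = (83 − 41) / (249 − 41) = 42/208 = 0.20192.
Check on G: (144 − 170)/(38 − 170) = 0.197 ✓

0.20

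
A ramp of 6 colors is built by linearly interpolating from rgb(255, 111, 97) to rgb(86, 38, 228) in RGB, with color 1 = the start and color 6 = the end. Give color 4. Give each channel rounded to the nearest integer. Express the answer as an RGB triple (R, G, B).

With 6 swatches and endpoints inclusive, swatch 4 sits at t = (4 − 1)/(6 − 1) = 3/5 ≈ 0.6.
R = 255 + 0.6 × (86 − 255) = 153.6 → 154
G = 111 + 0.6 × (38 − 111) = 67.2 → 67
B = 97 + 0.6 × (228 − 97) = 175.6 → 176

(154, 67, 176)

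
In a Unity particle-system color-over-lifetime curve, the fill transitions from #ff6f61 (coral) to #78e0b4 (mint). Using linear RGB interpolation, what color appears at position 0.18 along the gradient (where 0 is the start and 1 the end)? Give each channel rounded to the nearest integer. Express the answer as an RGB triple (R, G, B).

#ff6f61 → (255, 111, 97); #78e0b4 → (120, 224, 180).
R = 255 + 0.18 × (120 − 255) = 255 + 0.18 × -135 = 230.7 → 231
G = 111 + 0.18 × (224 − 111) = 111 + 0.18 × 113 = 131.34 → 131
B = 97 + 0.18 × (180 − 97) = 97 + 0.18 × 83 = 111.94 → 112

(231, 131, 112)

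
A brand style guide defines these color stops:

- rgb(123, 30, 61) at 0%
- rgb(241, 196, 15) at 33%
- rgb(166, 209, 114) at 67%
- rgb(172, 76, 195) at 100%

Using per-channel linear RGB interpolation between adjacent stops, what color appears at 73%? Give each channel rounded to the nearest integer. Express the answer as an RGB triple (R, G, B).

(167, 185, 129)

73% lies between the 67% and 100% stops, so the local fraction is t = (73 − 67)/(100 − 67) = 6/33 ≈ 0.1818.
R = 166 + 0.1818 × (172 − 166) = 167.091 → 167
G = 209 + 0.1818 × (76 − 209) = 184.821 → 185
B = 114 + 0.1818 × (195 − 114) = 128.726 → 129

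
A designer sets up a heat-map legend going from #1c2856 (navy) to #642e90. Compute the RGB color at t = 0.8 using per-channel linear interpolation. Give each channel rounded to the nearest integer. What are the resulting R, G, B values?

(86, 45, 132)

#1c2856 → (28, 40, 86); #642e90 → (100, 46, 144).
R = 28 + 0.8 × (100 − 28) = 28 + 0.8 × 72 = 85.6 → 86
G = 40 + 0.8 × (46 − 40) = 40 + 0.8 × 6 = 44.8 → 45
B = 86 + 0.8 × (144 − 86) = 86 + 0.8 × 58 = 132.4 → 132
So the blended color is (86, 45, 132), about #562d84.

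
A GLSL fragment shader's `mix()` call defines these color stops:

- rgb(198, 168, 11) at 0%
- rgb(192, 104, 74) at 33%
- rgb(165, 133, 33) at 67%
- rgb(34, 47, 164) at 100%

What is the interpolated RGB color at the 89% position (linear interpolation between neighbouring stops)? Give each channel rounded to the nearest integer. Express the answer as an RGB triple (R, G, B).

89% lies between the 67% and 100% stops, so the local fraction is t = (89 − 67)/(100 − 67) = 22/33 ≈ 0.6667.
R = 165 + 0.6667 × (34 − 165) = 77.662 → 78
G = 133 + 0.6667 × (47 − 133) = 75.664 → 76
B = 33 + 0.6667 × (164 − 33) = 120.338 → 120

(78, 76, 120)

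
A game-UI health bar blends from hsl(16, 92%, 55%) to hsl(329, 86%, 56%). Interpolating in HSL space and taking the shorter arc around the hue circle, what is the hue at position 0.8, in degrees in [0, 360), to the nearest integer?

338

Hue: 329 − 16 = 313°, but |313| > 180 so the shorter arc goes the other way: Δh = 313 − 360 = -47°.
H = 16 + 0.8 × (-47) = -21.6 → -22 → -22 mod 360 = 338°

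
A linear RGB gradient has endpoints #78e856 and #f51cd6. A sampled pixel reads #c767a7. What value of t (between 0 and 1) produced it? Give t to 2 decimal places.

Invert the lerp on the G channel (largest span, 204): t = (103 − 232) / (28 − 232) = -129/-204 = 0.63235.
Check on R: (199 − 120)/(245 − 120) = 0.632 ✓

0.63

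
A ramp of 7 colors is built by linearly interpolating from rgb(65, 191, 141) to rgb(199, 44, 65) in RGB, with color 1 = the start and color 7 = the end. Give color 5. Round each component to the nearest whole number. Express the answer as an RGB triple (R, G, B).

(154, 93, 90)

With 7 swatches and endpoints inclusive, swatch 5 sits at t = (5 − 1)/(7 − 1) = 4/6 ≈ 0.6667.
R = 65 + 0.6667 × (199 − 65) = 154.338 → 154
G = 191 + 0.6667 × (44 − 191) = 92.995 → 93
B = 141 + 0.6667 × (65 − 141) = 90.331 → 90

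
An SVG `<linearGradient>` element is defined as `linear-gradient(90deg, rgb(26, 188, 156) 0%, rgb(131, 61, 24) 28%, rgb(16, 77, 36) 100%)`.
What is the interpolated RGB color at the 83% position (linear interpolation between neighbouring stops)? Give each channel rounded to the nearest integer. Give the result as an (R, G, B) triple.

(43, 73, 33)

83% lies between the 28% and 100% stops, so the local fraction is t = (83 − 28)/(100 − 28) = 55/72 ≈ 0.7639.
R = 131 + 0.7639 × (16 − 131) = 43.151 → 43
G = 61 + 0.7639 × (77 − 61) = 73.222 → 73
B = 24 + 0.7639 × (36 − 24) = 33.167 → 33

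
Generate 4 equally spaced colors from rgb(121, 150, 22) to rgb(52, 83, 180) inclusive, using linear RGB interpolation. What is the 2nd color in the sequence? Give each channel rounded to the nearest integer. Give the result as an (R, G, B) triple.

(98, 128, 75)

With 4 swatches and endpoints inclusive, swatch 2 sits at t = (2 − 1)/(4 − 1) = 1/3 ≈ 0.3333.
R = 121 + 0.3333 × (52 − 121) = 98.002 → 98
G = 150 + 0.3333 × (83 − 150) = 127.669 → 128
B = 22 + 0.3333 × (180 − 22) = 74.661 → 75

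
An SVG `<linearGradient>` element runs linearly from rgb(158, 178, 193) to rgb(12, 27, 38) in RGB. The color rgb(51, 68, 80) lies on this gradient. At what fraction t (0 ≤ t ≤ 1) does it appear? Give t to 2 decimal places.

Invert the lerp on the B channel (largest span, 155): t = (80 − 193) / (38 − 193) = -113/-155 = 0.72903.
Check on R: (51 − 158)/(12 − 158) = 0.7329 ✓

0.73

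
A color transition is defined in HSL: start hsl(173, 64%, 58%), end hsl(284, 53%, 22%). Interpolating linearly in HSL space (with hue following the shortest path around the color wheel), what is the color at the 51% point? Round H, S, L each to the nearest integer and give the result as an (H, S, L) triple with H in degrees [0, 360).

(230, 58, 40)

Hue arc: Δh = 284 − 173 = 111° (|Δh| ≤ 180, already the shorter path).
H = 173 + 0.51 × (111) = 229.61 → 230°
S = 64 + 0.51 × (53 − 64) = 58.39 → 58%
L = 58 + 0.51 × (22 − 58) = 39.64 → 40%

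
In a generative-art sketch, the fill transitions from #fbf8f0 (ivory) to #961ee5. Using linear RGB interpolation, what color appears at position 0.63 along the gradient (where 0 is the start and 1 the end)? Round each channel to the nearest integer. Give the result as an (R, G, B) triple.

(187, 111, 233)

#fbf8f0 → (251, 248, 240); #961ee5 → (150, 30, 229).
R = 251 + 0.63 × (150 − 251) = 251 + 0.63 × -101 = 187.37 → 187
G = 248 + 0.63 × (30 − 248) = 248 + 0.63 × -218 = 110.66 → 111
B = 240 + 0.63 × (229 − 240) = 240 + 0.63 × -11 = 233.07 → 233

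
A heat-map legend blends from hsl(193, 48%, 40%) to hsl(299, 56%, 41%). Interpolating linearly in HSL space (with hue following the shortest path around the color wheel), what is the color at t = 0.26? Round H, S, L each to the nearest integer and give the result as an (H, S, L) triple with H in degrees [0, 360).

Hue arc: Δh = 299 − 193 = 106° (|Δh| ≤ 180, already the shorter path).
H = 193 + 0.26 × (106) = 220.56 → 221°
S = 48 + 0.26 × (56 − 48) = 50.08 → 50%
L = 40 + 0.26 × (41 − 40) = 40.26 → 40%

(221, 50, 40)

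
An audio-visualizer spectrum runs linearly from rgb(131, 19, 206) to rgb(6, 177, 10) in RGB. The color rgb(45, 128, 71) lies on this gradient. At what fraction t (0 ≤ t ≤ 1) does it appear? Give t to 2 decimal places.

Invert the lerp on the B channel (largest span, 196): t = (71 − 206) / (10 − 206) = -135/-196 = 0.68878.
Check on R: (45 − 131)/(6 − 131) = 0.688 ✓

0.69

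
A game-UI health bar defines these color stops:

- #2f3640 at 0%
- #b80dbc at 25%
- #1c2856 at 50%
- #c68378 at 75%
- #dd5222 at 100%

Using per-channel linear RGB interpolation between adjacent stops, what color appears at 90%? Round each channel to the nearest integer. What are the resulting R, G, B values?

90% lies between the 75% and 100% stops, so the local fraction is t = (90 − 75)/(100 − 75) = 15/25 ≈ 0.6.
#c68378 → (198, 131, 120); #dd5222 → (221, 82, 34).
R = 198 + 0.6 × (221 − 198) = 211.8 → 212
G = 131 + 0.6 × (82 − 131) = 101.6 → 102
B = 120 + 0.6 × (34 − 120) = 68.4 → 68

(212, 102, 68)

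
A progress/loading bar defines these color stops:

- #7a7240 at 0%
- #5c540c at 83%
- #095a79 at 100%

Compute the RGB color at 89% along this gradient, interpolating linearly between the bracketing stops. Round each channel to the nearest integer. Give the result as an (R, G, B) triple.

89% lies between the 83% and 100% stops, so the local fraction is t = (89 − 83)/(100 − 83) = 6/17 ≈ 0.3529.
#5c540c → (92, 84, 12); #095a79 → (9, 90, 121).
R = 92 + 0.3529 × (9 − 92) = 62.709 → 63
G = 84 + 0.3529 × (90 − 84) = 86.117 → 86
B = 12 + 0.3529 × (121 − 12) = 50.466 → 50

(63, 86, 50)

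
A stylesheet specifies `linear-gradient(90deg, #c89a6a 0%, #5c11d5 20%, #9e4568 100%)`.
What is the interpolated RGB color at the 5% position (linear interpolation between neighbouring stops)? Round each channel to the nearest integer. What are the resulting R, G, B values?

(173, 120, 133)

5% lies between the 0% and 20% stops, so the local fraction is t = (5 − 0)/(20 − 0) = 5/20 ≈ 0.25.
#c89a6a → (200, 154, 106); #5c11d5 → (92, 17, 213).
R = 200 + 0.25 × (92 − 200) = 173 → 173
G = 154 + 0.25 × (17 − 154) = 119.75 → 120
B = 106 + 0.25 × (213 − 106) = 132.75 → 133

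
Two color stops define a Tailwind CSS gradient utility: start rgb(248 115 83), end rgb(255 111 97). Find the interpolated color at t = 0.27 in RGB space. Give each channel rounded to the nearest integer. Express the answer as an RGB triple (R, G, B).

R = 248 + 0.27 × (255 − 248) = 248 + 0.27 × 7 = 249.89 → 250
G = 115 + 0.27 × (111 − 115) = 115 + 0.27 × -4 = 113.92 → 114
B = 83 + 0.27 × (97 − 83) = 83 + 0.27 × 14 = 86.78 → 87
So the blended color is (250, 114, 87), about #fa7257.

(250, 114, 87)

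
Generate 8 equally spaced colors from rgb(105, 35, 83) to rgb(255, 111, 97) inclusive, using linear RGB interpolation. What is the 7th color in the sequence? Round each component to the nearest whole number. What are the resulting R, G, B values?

With 8 swatches and endpoints inclusive, swatch 7 sits at t = (7 − 1)/(8 − 1) = 6/7 ≈ 0.8571.
R = 105 + 0.8571 × (255 − 105) = 233.565 → 234
G = 35 + 0.8571 × (111 − 35) = 100.14 → 100
B = 83 + 0.8571 × (97 − 83) = 94.999 → 95

(234, 100, 95)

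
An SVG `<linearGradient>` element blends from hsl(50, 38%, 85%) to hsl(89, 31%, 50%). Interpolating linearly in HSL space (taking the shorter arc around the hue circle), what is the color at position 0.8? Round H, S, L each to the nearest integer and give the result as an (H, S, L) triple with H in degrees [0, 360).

Hue arc: Δh = 89 − 50 = 39° (|Δh| ≤ 180, already the shorter path).
H = 50 + 0.8 × (39) = 81.2 → 81°
S = 38 + 0.8 × (31 − 38) = 32.4 → 32%
L = 85 + 0.8 × (50 − 85) = 57 → 57%

(81, 32, 57)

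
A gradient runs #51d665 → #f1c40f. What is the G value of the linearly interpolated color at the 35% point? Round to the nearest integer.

208

G₁ = 214 (from #51d665), G₂ = 196 (from #f1c40f).
G = 214 + 0.35 × (196 − 214) = 207.7 → 208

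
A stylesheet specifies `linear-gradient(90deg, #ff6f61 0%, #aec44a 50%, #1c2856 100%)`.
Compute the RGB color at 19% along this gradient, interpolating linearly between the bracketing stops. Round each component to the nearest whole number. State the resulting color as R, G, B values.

19% lies between the 0% and 50% stops, so the local fraction is t = (19 − 0)/(50 − 0) = 19/50 ≈ 0.38.
#ff6f61 → (255, 111, 97); #aec44a → (174, 196, 74).
R = 255 + 0.38 × (174 − 255) = 224.22 → 224
G = 111 + 0.38 × (196 − 111) = 143.3 → 143
B = 97 + 0.38 × (74 − 97) = 88.26 → 88

(224, 143, 88)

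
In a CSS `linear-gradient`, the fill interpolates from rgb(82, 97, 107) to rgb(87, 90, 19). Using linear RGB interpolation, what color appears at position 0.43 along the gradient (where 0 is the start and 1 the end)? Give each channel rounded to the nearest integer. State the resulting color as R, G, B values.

(84, 94, 69)

R = 82 + 0.43 × (87 − 82) = 82 + 0.43 × 5 = 84.15 → 84
G = 97 + 0.43 × (90 − 97) = 97 + 0.43 × -7 = 93.99 → 94
B = 107 + 0.43 × (19 − 107) = 107 + 0.43 × -88 = 69.16 → 69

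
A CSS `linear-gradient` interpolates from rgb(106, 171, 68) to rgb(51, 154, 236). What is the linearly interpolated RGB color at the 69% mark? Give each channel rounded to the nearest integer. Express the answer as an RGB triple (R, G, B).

(68, 159, 184)

69% corresponds to t = 0.69.
R = 106 + 0.69 × (51 − 106) = 106 + 0.69 × -55 = 68.05 → 68
G = 171 + 0.69 × (154 − 171) = 171 + 0.69 × -17 = 159.27 → 159
B = 68 + 0.69 × (236 − 68) = 68 + 0.69 × 168 = 183.92 → 184
So the blended color is (68, 159, 184), about #449fb8.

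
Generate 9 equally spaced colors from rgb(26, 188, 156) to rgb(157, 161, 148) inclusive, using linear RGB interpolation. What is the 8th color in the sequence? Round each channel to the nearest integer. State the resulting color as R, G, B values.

(141, 164, 149)

With 9 swatches and endpoints inclusive, swatch 8 sits at t = (8 − 1)/(9 − 1) = 7/8 ≈ 0.875.
R = 26 + 0.875 × (157 − 26) = 140.625 → 141
G = 188 + 0.875 × (161 − 188) = 164.375 → 164
B = 156 + 0.875 × (148 − 156) = 149 → 149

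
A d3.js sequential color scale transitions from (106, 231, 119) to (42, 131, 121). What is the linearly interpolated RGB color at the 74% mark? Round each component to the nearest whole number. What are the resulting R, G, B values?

74% corresponds to t = 0.74.
R = 106 + 0.74 × (42 − 106) = 106 + 0.74 × -64 = 58.64 → 59
G = 231 + 0.74 × (131 − 231) = 231 + 0.74 × -100 = 157 → 157
B = 119 + 0.74 × (121 − 119) = 119 + 0.74 × 2 = 120.48 → 120
So the blended color is (59, 157, 120), about #3b9d78.

(59, 157, 120)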